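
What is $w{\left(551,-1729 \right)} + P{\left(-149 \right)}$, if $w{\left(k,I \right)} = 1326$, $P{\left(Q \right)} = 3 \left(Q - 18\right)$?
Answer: $825$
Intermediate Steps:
$P{\left(Q \right)} = -54 + 3 Q$ ($P{\left(Q \right)} = 3 \left(-18 + Q\right) = -54 + 3 Q$)
$w{\left(551,-1729 \right)} + P{\left(-149 \right)} = 1326 + \left(-54 + 3 \left(-149\right)\right) = 1326 - 501 = 825$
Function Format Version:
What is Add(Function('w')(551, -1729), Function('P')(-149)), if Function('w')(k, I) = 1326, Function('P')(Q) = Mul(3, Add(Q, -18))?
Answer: 825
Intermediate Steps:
Function('P')(Q) = Add(-54, Mul(3, Q)) (Function('P')(Q) = Mul(3, Add(-18, Q)) = Add(-54, Mul(3, Q)))
Add(Function('w')(551, -1729), Function('P')(-149)) = Add(1326, Add(-54, Mul(3, -149))) = Add(1326, Add(-54, -447)) = Add(1326, -501) = 825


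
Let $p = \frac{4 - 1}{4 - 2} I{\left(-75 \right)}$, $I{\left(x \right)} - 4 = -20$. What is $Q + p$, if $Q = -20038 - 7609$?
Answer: $-27671$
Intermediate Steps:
$I{\left(x \right)} = -16$ ($I{\left(x \right)} = 4 - 20 = -16$)
$Q = -27647$ ($Q = -20038 - 7609 = -27647$)
$p = -24$ ($p = \frac{4 - 1}{4 - 2} \left(-16\right) = \frac{3}{2} \left(-16\right) = -24$)
$Q + p = -27647 - 24 = -27671$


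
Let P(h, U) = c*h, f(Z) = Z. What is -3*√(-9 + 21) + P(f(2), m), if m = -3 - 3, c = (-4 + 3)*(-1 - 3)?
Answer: 8 - 6*√3 ≈ -2.3923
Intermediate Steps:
c = 4 (c = -1*(-4) = 4)
m = -6
P(h, U) = 4*h
-3*√(-9 + 21) + P(f(2), m) = -3*√(-9 + 21) + 4*2 = -6*√3 + 8 = 8 - 6*√3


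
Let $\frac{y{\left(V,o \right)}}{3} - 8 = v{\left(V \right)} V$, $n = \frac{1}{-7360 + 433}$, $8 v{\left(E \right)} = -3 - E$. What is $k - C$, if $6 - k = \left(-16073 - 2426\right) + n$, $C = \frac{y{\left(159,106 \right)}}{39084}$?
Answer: $\frac{6680020686401}{360979824} \approx 18505.0$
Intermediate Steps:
$v{\left(E \right)} = - \frac{3}{8} - \frac{E}{8}$ ($v{\left(E \right)} = \frac{-3 - E}{8} = - \frac{3}{8} - \frac{E}{8}$)
$n = - \frac{1}{6927}$ ($n = \frac{1}{-6927} = - \frac{1}{6927} \approx -0.00014436$)
$y{\left(V,o \right)} = 24 + 3 V \left(- \frac{3}{8} - \frac{V}{8}\right)$ ($y{\left(V,o \right)} = 24 + 3 \left(- \frac{3}{8} - \frac{V}{8}\right) V = 24 + 3 V \left(- \frac{3}{8} - \frac{V}{8}\right)$)
$C = - \frac{12847}{52112}$ ($C = \frac{24 - \frac{477 \left(3 + 159\right)}{8}}{39084} = \left(24 - \frac{477}{8} \cdot 162\right) \frac{1}{39084} = \left(24 - \frac{38637}{4}\right) \frac{1}{39084} = \left(- \frac{38541}{4}\right) \frac{1}{39084} = - \frac{12847}{52112} \approx -0.24653$)
$k = \frac{128184136}{6927}$ ($k = 6 - \left(\left(-16073 - 2426\right) - \frac{1}{6927}\right) = 6 - \left(-18499 - \frac{1}{6927}\right) = 6 - - \frac{128142574}{6927} = 6 + \frac{128142574}{6927} = \frac{128184136}{6927} \approx 18505.0$)
$k - C = \frac{128184136}{6927} - - \frac{12847}{52112} = \frac{128184136}{6927} + \frac{12847}{52112} = \frac{6680020686401}{360979824}$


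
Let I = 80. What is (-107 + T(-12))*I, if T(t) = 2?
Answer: -8400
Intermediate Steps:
(-107 + T(-12))*I = (-107 + 2)*80 = -105*80 = -8400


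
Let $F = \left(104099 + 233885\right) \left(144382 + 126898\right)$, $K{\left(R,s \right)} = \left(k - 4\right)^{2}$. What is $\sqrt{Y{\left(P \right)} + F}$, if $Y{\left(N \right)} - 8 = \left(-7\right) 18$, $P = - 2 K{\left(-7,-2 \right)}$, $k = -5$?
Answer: $\sqrt{91688299402} \approx 3.028 \cdot 10^{5}$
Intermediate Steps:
$K{\left(R,s \right)} = 81$ ($K{\left(R,s \right)} = \left(-5 - 4\right)^{2} = \left(-9\right)^{2} = 81$)
$F = 91688299520$ ($F = 337984 \cdot 271280 = 91688299520$)
$P = -162$ ($P = \left(-2\right) 81 = -162$)
$Y{\left(N \right)} = -118$ ($Y{\left(N \right)} = 8 - 126 = -118$)
$\sqrt{Y{\left(P \right)} + F} = \sqrt{-118 + 91688299520} = \sqrt{91688299402}$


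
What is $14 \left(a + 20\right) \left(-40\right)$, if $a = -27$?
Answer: $3920$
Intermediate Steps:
$14 \left(a + 20\right) \left(-40\right) = 14 \left(-27 + 20\right) \left(-40\right) = 14 \left(-7\right) \left(-40\right) = \left(-98\right) \left(-40\right) = 3920$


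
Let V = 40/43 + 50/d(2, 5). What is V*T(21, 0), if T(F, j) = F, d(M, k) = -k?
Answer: -8190/43 ≈ -190.47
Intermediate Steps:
V = -390/43 (V = 40/43 + 50/((-1*5)) = 40*(1/43) + 50/(-5) = 40/43 + 50*(-⅕) = 40/43 - 10 = -390/43 ≈ -9.0698)
V*T(21, 0) = -390/43*21 = -8190/43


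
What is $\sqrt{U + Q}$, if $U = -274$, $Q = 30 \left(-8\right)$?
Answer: $i \sqrt{514} \approx 22.672 i$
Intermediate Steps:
$Q = -240$
$\sqrt{U + Q} = \sqrt{-274 - 240} = \sqrt{-514} = i \sqrt{514}$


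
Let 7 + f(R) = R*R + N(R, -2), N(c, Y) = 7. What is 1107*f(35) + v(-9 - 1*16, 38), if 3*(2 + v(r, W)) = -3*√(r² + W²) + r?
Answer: 4068194/3 - √2069 ≈ 1.3560e+6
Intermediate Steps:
f(R) = R² (f(R) = -7 + (R*R + 7) = -7 + (R² + 7) = -7 + (7 + R²) = R²)
v(r, W) = -2 - √(W² + r²) + r/3 (v(r, W) = -2 + (-3*√(r² + W²) + r)/3 = -2 + (-3*√(W² + r²) + r)/3 = -2 + (r - 3*√(W² + r²))/3 = -2 + (-√(W² + r²) + r/3) = -2 - √(W² + r²) + r/3)
1107*f(35) + v(-9 - 1*16, 38) = 1107*35² + (-2 - √(38² + (-9 - 1*16)²) + (-9 - 1*16)/3) = 1107*1225 + (-2 - √(1444 + (-9 - 16)²) + (-9 - 16)/3) = 1356075 + (-2 - √(1444 + (-25)²) + (⅓)*(-25)) = 1356075 + (-2 - √(1444 + 625) - 25/3) = 1356075 + (-2 - √2069 - 25/3) = 1356075 + (-31/3 - √2069) = 4068194/3 - √2069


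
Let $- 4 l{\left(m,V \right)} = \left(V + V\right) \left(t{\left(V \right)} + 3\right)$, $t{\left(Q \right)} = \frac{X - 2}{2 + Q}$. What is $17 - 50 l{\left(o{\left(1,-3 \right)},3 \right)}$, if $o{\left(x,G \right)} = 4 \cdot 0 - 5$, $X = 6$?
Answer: $302$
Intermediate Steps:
$o{\left(x,G \right)} = -5$ ($o{\left(x,G \right)} = 0 - 5 = -5$)
$t{\left(Q \right)} = \frac{4}{2 + Q}$ ($t{\left(Q \right)} = \frac{6 - 2}{2 + Q} = \frac{4}{2 + Q}$)
$l{\left(m,V \right)} = - \frac{V \left(3 + \frac{4}{2 + V}\right)}{2}$ ($l{\left(m,V \right)} = - \frac{\left(V + V\right) \left(\frac{4}{2 + V} + 3\right)}{4} = - \frac{2 V \left(3 + \frac{4}{2 + V}\right)}{4} = - \frac{V \left(3 + \frac{4}{2 + V}\right)}{2}$)
$17 - 50 l{\left(o{\left(1,-3 \right)},3 \right)} = 17 - 50 \left(\left(-1\right) 3 \frac{1}{4 + 2 \cdot 3} \left(10 + 3 \cdot 3\right)\right) = 17 - 50 \left(\left(-1\right) 3 \frac{1}{4 + 6} \left(10 + 9\right)\right) = 17 - 50 \left(\left(-1\right) 3 \cdot \frac{1}{10} \cdot 19\right) = 17 - -285 = 17 + 285 = 302$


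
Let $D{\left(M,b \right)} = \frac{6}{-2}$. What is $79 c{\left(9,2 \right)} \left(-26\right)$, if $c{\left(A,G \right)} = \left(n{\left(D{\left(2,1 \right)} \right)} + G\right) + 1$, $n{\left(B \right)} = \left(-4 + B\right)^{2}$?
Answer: $-106808$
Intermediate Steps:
$D{\left(M,b \right)} = -3$ ($D{\left(M,b \right)} = 6 \left(- \frac{1}{2}\right) = -3$)
$c{\left(A,G \right)} = 50 + G$ ($c{\left(A,G \right)} = \left(\left(-4 - 3\right)^{2} + G\right) + 1 = \left(\left(-7\right)^{2} + G\right) + 1 = \left(49 + G\right) + 1 = 50 + G$)
$79 c{\left(9,2 \right)} \left(-26\right) = 79 \left(50 + 2\right) \left(-26\right) = 79 \cdot 52 \left(-26\right) = 4108 \left(-26\right) = -106808$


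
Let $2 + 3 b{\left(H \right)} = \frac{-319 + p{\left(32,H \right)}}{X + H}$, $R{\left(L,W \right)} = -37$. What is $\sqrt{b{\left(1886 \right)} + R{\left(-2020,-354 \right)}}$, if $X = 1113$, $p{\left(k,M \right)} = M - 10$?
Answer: $\frac{i \sqrt{3034958010}}{8997} \approx 6.1232 i$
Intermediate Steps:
$p{\left(k,M \right)} = -10 + M$
$b{\left(H \right)} = - \frac{2}{3} + \frac{-329 + H}{3 \left(1113 + H\right)}$ ($b{\left(H \right)} = - \frac{2}{3} + \frac{\left(-319 + \left(-10 + H\right)\right) \frac{1}{1113 + H}}{3} = - \frac{2}{3} + \frac{\left(-329 + H\right) \frac{1}{1113 + H}}{3} = - \frac{2}{3} + \frac{\frac{1}{1113 + H} \left(-329 + H\right)}{3} = - \frac{2}{3} + \frac{-329 + H}{3 \left(1113 + H\right)}$)
$\sqrt{b{\left(1886 \right)} + R{\left(-2020,-354 \right)}} = \sqrt{\frac{-2555 - 1886}{3 \left(1113 + 1886\right)} - 37} = \sqrt{\frac{-2555 - 1886}{3 \cdot 2999} - 37} = \sqrt{\frac{1}{3} \cdot \frac{1}{2999} \left(-4441\right) - 37} = \sqrt{- \frac{4441}{8997} - 37} = \sqrt{- \frac{337330}{8997}} = \frac{i \sqrt{3034958010}}{8997}$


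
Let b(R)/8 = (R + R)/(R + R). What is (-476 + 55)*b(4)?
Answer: -3368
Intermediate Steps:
b(R) = 8 (b(R) = 8*((R + R)/(R + R)) = 8*((2*R)/((2*R))) = 8*((2*R)*(1/(2*R))) = 8*1 = 8)
(-476 + 55)*b(4) = (-476 + 55)*8 = -421*8 = -3368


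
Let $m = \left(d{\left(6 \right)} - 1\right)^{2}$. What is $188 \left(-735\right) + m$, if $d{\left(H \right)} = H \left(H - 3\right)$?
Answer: $-137891$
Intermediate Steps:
$d{\left(H \right)} = H \left(-3 + H\right)$
$m = 289$ ($m = \left(6 \left(-3 + 6\right) - 1\right)^{2} = \left(6 \cdot 3 - 1\right)^{2} = \left(18 - 1\right)^{2} = 17^{2} = 289$)
$188 \left(-735\right) + m = 188 \left(-735\right) + 289 = -138180 + 289 = -137891$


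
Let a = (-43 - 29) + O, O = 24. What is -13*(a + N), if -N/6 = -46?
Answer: -2964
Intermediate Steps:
N = 276 (N = -6*(-46) = 276)
a = -48 (a = (-43 - 29) + 24 = -72 + 24 = -48)
-13*(a + N) = -13*(-48 + 276) = -13*228 = -2964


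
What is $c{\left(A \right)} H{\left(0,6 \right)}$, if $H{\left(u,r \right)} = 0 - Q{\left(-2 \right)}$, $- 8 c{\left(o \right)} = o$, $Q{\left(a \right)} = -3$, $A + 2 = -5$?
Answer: $\frac{21}{8} \approx 2.625$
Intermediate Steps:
$A = -7$ ($A = -2 - 5 = -7$)
$c{\left(o \right)} = - \frac{o}{8}$
$H{\left(u,r \right)} = 3$ ($H{\left(u,r \right)} = 0 - -3 = 0 + 3 = 3$)
$c{\left(A \right)} H{\left(0,6 \right)} = \left(- \frac{1}{8}\right) \left(-7\right) 3 = \frac{7}{8} \cdot 3 = \frac{21}{8}$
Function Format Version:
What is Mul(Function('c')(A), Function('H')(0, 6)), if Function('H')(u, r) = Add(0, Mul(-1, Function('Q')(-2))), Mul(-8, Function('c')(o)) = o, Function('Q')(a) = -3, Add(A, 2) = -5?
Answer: Rational(21, 8) ≈ 2.6250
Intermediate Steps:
A = -7 (A = Add(-2, -5) = -7)
Function('c')(o) = Mul(Rational(-1, 8), o)
Function('H')(u, r) = 3 (Function('H')(u, r) = Add(0, Mul(-1, -3)) = Add(0, 3) = 3)
Mul(Function('c')(A), Function('H')(0, 6)) = Mul(Mul(Rational(-1, 8), -7), 3) = Mul(Rational(7, 8), 3) = Rational(21, 8)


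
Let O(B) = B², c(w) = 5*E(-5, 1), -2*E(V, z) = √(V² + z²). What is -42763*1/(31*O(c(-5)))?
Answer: -85526/10075 ≈ -8.4889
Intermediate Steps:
E(V, z) = -√(V² + z²)/2
c(w) = -5*√26/2 (c(w) = 5*(-√((-5)² + 1²)/2) = 5*(-√(25 + 1)/2) = 5*(-√26/2) = -5*√26/2)
-42763*1/(31*O(c(-5))) = -42763/((-5*√26/2)²*31) = -42763/((325/2)*31) = -42763/10075/2 = -42763*2/10075 = -85526/10075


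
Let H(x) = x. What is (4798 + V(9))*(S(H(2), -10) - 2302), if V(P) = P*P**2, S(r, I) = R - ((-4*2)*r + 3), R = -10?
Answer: -12706573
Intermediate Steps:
S(r, I) = -13 + 8*r (S(r, I) = -10 - ((-4*2)*r + 3) = -10 - (-8*r + 3) = -10 - (3 - 8*r) = -10 + (-3 + 8*r) = -13 + 8*r)
V(P) = P**3
(4798 + V(9))*(S(H(2), -10) - 2302) = (4798 + 9**3)*((-13 + 8*2) - 2302) = (4798 + 729)*((-13 + 16) - 2302) = 5527*(3 - 2302) = 5527*(-2299) = -12706573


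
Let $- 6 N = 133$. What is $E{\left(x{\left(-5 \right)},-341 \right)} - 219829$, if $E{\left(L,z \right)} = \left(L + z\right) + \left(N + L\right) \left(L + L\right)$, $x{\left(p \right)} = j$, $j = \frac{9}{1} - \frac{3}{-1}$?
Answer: $-220402$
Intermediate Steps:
$N = - \frac{133}{6}$ ($N = \left(- \frac{1}{6}\right) 133 = - \frac{133}{6} \approx -22.167$)
$j = 12$ ($j = 9 \cdot 1 - -3 = 9 + 3 = 12$)
$x{\left(p \right)} = 12$
$E{\left(L,z \right)} = L + z + 2 L \left(- \frac{133}{6} + L\right)$ ($E{\left(L,z \right)} = \left(L + z\right) + \left(- \frac{133}{6} + L\right) \left(L + L\right) = \left(L + z\right) + \left(- \frac{133}{6} + L\right) 2 L = \left(L + z\right) + 2 L \left(- \frac{133}{6} + L\right) = L + z + 2 L \left(- \frac{133}{6} + L\right)$)
$E{\left(x{\left(-5 \right)},-341 \right)} - 219829 = \left(-341 + 2 \cdot 12^{2} - 520\right) - 219829 = \left(-341 + 2 \cdot 144 - 520\right) - 219829 = \left(-341 + 288 - 520\right) - 219829 = -573 - 219829 = -220402$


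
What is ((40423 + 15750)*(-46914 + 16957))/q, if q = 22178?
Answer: -129444197/1706 ≈ -75876.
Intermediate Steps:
((40423 + 15750)*(-46914 + 16957))/q = ((40423 + 15750)*(-46914 + 16957))/22178 = (56173*(-29957))*(1/22178) = -1682774561*1/22178 = -129444197/1706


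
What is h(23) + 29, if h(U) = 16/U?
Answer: 683/23 ≈ 29.696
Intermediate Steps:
h(23) + 29 = 16/23 + 29 = 683/23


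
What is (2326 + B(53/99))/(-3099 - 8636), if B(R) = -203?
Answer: -2123/11735 ≈ -0.18091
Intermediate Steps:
(2326 + B(53/99))/(-3099 - 8636) = (2326 - 203)/(-3099 - 8636) = 2123/(-11735) = 2123*(-1/11735) = -2123/11735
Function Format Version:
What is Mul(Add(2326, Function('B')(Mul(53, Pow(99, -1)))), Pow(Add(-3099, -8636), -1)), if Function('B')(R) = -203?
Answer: Rational(-2123, 11735) ≈ -0.18091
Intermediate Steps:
Mul(Add(2326, Function('B')(Mul(53, Pow(99, -1)))), Pow(Add(-3099, -8636), -1)) = Mul(Add(2326, -203), Pow(Add(-3099, -8636), -1)) = Mul(2123, Pow(-11735, -1)) = Mul(2123, Rational(-1, 11735)) = Rational(-2123, 11735)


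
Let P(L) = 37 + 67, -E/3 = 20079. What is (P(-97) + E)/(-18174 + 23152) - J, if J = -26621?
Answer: 132459205/4978 ≈ 26609.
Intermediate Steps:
E = -60237 (E = -3*20079 = -60237)
P(L) = 104
(P(-97) + E)/(-18174 + 23152) - J = (104 - 60237)/(-18174 + 23152) - 1*(-26621) = -60133/4978 + 26621 = 132459205/4978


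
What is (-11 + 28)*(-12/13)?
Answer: -204/13 ≈ -15.692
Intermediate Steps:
(-11 + 28)*(-12/13) = 17*(-12*1/13) = 17*(-12/13) = -204/13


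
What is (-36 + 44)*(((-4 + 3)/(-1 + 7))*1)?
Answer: -4/3 ≈ -1.3333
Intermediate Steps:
(-36 + 44)*(((-4 + 3)/(-1 + 7))*1) = 8*(-1/6*1) = 8*(-1*⅙*1) = 8*(-⅙*1) = 8*(-⅙) = -4/3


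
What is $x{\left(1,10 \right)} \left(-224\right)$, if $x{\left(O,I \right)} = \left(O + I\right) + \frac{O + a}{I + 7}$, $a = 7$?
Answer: $- \frac{43680}{17} \approx -2569.4$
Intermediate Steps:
$x{\left(O,I \right)} = I + O + \frac{7 + O}{7 + I}$ ($x{\left(O,I \right)} = \left(O + I\right) + \frac{O + 7}{I + 7} = \left(I + O\right) + \frac{7 + O}{7 + I} = I + O + \frac{7 + O}{7 + I}$)
$x{\left(1,10 \right)} \left(-224\right) = \frac{7 + 10^{2} + 7 \cdot 10 + 8 \cdot 1 + 10 \cdot 1}{7 + 10} \left(-224\right) = \frac{7 + 100 + 70 + 8 + 10}{17} \left(-224\right) = \frac{1}{17} \cdot 195 \left(-224\right) = \frac{195}{17} \left(-224\right) = - \frac{43680}{17}$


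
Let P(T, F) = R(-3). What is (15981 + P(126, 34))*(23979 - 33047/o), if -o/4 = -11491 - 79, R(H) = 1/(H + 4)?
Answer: 8867733148343/23140 ≈ 3.8322e+8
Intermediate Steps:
R(H) = 1/(4 + H)
o = 46280 (o = -4*(-11491 - 79) = -4*(-11570) = 46280)
P(T, F) = 1 (P(T, F) = 1/(4 - 3) = 1/1 = 1)
(15981 + P(126, 34))*(23979 - 33047/o) = (15981 + 1)*(23979 - 33047/46280) = 15982*(23979 - 33047*1/46280) = 15982*(23979 - 33047/46280) = 15982*(1109715073/46280) = 8867733148343/23140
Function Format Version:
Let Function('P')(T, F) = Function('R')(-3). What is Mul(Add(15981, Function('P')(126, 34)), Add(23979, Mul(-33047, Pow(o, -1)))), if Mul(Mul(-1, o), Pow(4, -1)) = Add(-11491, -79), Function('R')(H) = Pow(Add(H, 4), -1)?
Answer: Rational(8867733148343, 23140) ≈ 3.8322e+8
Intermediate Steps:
Function('R')(H) = Pow(Add(4, H), -1)
o = 46280 (o = Mul(-4, Add(-11491, -79)) = Mul(-4, -11570) = 46280)
Function('P')(T, F) = 1 (Function('P')(T, F) = Pow(Add(4, -3), -1) = Pow(1, -1) = 1)
Mul(Add(15981, Function('P')(126, 34)), Add(23979, Mul(-33047, Pow(o, -1)))) = Mul(Add(15981, 1), Add(23979, Mul(-33047, Pow(46280, -1)))) = Mul(15982, Add(23979, Mul(-33047, Rational(1, 46280)))) = Mul(15982, Add(23979, Rational(-33047, 46280))) = Mul(15982, Rational(1109715073, 46280)) = Rational(8867733148343, 23140)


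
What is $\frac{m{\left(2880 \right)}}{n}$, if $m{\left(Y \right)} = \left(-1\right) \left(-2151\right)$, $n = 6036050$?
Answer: $\frac{2151}{6036050} \approx 0.00035636$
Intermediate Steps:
$m{\left(Y \right)} = 2151$
$\frac{m{\left(2880 \right)}}{n} = \frac{2151}{6036050}$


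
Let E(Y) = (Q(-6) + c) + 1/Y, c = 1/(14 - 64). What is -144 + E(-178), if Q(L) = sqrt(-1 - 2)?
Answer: -320457/2225 + I*sqrt(3) ≈ -144.03 + 1.732*I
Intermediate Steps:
Q(L) = I*sqrt(3) (Q(L) = sqrt(-3) = I*sqrt(3))
c = -1/50 (c = 1/(-50) = -1/50 ≈ -0.020000)
E(Y) = -1/50 + 1/Y + I*sqrt(3) (E(Y) = (I*sqrt(3) - 1/50) + 1/Y = (-1/50 + I*sqrt(3)) + 1/Y = -1/50 + 1/Y + I*sqrt(3))
-144 + E(-178) = -144 + (-1/50 + 1/(-178) + I*sqrt(3)) = -144 + (-1/50 - 1/178 + I*sqrt(3)) = -144 + (-57/2225 + I*sqrt(3)) = -320457/2225 + I*sqrt(3)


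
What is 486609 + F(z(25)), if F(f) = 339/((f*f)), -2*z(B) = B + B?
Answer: 304130964/625 ≈ 4.8661e+5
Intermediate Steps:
z(B) = -B (z(B) = -(B + B)/2 = -B)
F(f) = 339/f² (F(f) = 339/(f²) = 339/f²)
486609 + F(z(25)) = 486609 + 339/(-1*25)² = 486609 + 339/(-25)² = 486609 + 339*(1/625) = 486609 + 339/625 = 304130964/625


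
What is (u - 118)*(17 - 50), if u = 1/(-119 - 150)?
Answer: 1047519/269 ≈ 3894.1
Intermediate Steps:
u = -1/269 (u = 1/(-269) = -1/269 ≈ -0.0037175)
(u - 118)*(17 - 50) = (-1/269 - 118)*(17 - 50) = -31743/269*(-33) = 1047519/269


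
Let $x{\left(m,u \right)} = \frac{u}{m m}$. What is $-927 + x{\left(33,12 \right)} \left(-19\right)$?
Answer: $- \frac{336577}{363} \approx -927.21$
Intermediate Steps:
$x{\left(m,u \right)} = \frac{u}{m^{2}}$
$-927 + x{\left(33,12 \right)} \left(-19\right) = -927 + \frac{12}{1089} \left(-19\right) = -927 + 12 \cdot \frac{1}{1089} \left(-19\right) = -927 + \frac{4}{363} \left(-19\right) = -927 - \frac{76}{363} = - \frac{336577}{363}$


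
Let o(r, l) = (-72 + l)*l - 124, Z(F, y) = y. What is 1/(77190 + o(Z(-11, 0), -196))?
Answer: 1/129594 ≈ 7.7164e-6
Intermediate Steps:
o(r, l) = -124 + l*(-72 + l) (o(r, l) = l*(-72 + l) - 124 = -124 + l*(-72 + l))
1/(77190 + o(Z(-11, 0), -196)) = 1/(77190 + (-124 + (-196)**2 - 72*(-196))) = 1/(77190 + (-124 + 38416 + 14112)) = 1/(77190 + 52404) = 1/129594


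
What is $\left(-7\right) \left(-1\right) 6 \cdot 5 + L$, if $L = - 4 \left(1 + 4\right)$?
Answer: $190$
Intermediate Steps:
$L = -20$ ($L = \left(-4\right) 5 = -20$)
$\left(-7\right) \left(-1\right) 6 \cdot 5 + L = \left(-7\right) \left(-1\right) 6 \cdot 5 - 20 = 7 \cdot 30 - 20 = 210 - 20 = 190$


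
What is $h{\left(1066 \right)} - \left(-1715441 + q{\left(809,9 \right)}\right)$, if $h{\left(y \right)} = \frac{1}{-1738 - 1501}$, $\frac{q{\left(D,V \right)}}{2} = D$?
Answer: $\frac{5551072696}{3239} \approx 1.7138 \cdot 10^{6}$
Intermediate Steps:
$q{\left(D,V \right)} = 2 D$
$h{\left(y \right)} = - \frac{1}{3239}$ ($h{\left(y \right)} = \frac{1}{-3239} = - \frac{1}{3239}$)
$h{\left(1066 \right)} - \left(-1715441 + q{\left(809,9 \right)}\right) = - \frac{1}{3239} - \left(-1715441 + 2 \cdot 809\right) = - \frac{1}{3239} - \left(-1715441 + 1618\right) = - \frac{1}{3239} - -1713823 = - \frac{1}{3239} + 1713823 = \frac{5551072696}{3239}$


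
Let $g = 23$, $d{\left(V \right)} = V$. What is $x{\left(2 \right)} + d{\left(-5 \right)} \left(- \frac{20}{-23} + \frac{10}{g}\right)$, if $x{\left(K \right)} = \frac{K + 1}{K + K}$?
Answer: $- \frac{531}{92} \approx -5.7717$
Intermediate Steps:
$x{\left(K \right)} = \frac{1 + K}{2 K}$
$x{\left(2 \right)} + d{\left(-5 \right)} \left(- \frac{20}{-23} + \frac{10}{g}\right) = \frac{1 + 2}{2 \cdot 2} - 5 \left(- \frac{20}{-23} + \frac{10}{23}\right) = \frac{1}{2} \cdot \frac{1}{2} \cdot 3 - 5 \left(\left(-20\right) \left(- \frac{1}{23}\right) + 10 \cdot \frac{1}{23}\right) = \frac{3}{4} - 5 \left(\frac{20}{23} + \frac{10}{23}\right) = \frac{3}{4} - \frac{150}{23} = - \frac{531}{92}$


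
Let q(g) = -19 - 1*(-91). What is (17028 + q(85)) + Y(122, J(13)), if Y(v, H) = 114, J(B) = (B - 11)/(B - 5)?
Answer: 17214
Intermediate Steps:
q(g) = 72 (q(g) = -19 + 91 = 72)
J(B) = (-11 + B)/(-5 + B)
(17028 + q(85)) + Y(122, J(13)) = (17028 + 72) + 114 = 17100 + 114 = 17214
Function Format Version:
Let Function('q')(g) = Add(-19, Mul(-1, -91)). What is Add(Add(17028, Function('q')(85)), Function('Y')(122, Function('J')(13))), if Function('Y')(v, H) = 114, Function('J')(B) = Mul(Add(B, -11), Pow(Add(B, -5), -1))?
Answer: 17214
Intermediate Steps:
Function('q')(g) = 72 (Function('q')(g) = Add(-19, 91) = 72)
Function('J')(B) = Mul(Pow(Add(-5, B), -1), Add(-11, B)) (Function('J')(B) = Mul(Add(-11, B), Pow(Add(-5, B), -1)) = Mul(Pow(Add(-5, B), -1), Add(-11, B)))
Add(Add(17028, Function('q')(85)), Function('Y')(122, Function('J')(13))) = Add(Add(17028, 72), 114) = Add(17100, 114) = 17214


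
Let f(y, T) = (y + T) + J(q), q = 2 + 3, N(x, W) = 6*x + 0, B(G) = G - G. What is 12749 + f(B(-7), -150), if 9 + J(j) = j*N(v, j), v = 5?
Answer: 12740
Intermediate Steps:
B(G) = 0
N(x, W) = 6*x
q = 5
J(j) = -9 + 30*j (J(j) = -9 + j*(6*5) = -9 + j*30 = -9 + 30*j)
f(y, T) = 141 + T + y (f(y, T) = (y + T) + (-9 + 30*5) = (T + y) + (-9 + 150) = (T + y) + 141 = 141 + T + y)
12749 + f(B(-7), -150) = 12749 + (141 - 150 + 0) = 12749 - 9 = 12740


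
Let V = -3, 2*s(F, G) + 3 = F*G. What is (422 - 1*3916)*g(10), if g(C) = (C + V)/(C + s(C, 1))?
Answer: -48916/27 ≈ -1811.7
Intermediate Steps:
s(F, G) = -3/2 + F*G/2 (s(F, G) = -3/2 + (F*G)/2 = -3/2 + F*G/2)
g(C) = (-3 + C)/(-3/2 + 3*C/2) (g(C) = (C - 3)/(C + (-3/2 + (½)*C*1)) = (-3 + C)/(C + (-3/2 + C/2)) = (-3 + C)/(-3/2 + 3*C/2))
(422 - 1*3916)*g(10) = (422 - 1*3916)*(2*(-3 + 10)/(3*(-1 + 10))) = (422 - 3916)*((⅔)*7/9) = -6988*7/(3*9) = -3494*14/27 = -48916/27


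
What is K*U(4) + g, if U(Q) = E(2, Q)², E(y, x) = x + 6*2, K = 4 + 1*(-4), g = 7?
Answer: 7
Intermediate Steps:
K = 0 (K = 4 - 4 = 0)
E(y, x) = 12 + x (E(y, x) = x + 12 = 12 + x)
U(Q) = (12 + Q)²
K*U(4) + g = 0*(12 + 4)² + 7 = 0*16² + 7 = 0*256 + 7 = 0 + 7 = 7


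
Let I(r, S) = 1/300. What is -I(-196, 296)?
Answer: -1/300 ≈ -0.0033333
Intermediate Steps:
I(r, S) = 1/300
-I(-196, 296) = -1*1/300 = -1/300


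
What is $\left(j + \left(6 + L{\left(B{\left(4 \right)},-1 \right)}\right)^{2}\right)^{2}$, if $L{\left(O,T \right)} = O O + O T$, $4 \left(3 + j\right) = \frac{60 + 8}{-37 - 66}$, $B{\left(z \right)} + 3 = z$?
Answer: $\frac{11437924}{10609} \approx 1078.1$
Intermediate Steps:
$B{\left(z \right)} = -3 + z$
$j = - \frac{326}{103}$ ($j = -3 + \frac{\left(60 + 8\right) \frac{1}{-37 - 66}}{4} = -3 + \frac{68 \frac{1}{-103}}{4} = -3 + \frac{68 \left(- \frac{1}{103}\right)}{4} = -3 + \frac{1}{4} \left(- \frac{68}{103}\right) = -3 - \frac{17}{103} = - \frac{326}{103} \approx -3.165$)
$L{\left(O,T \right)} = O^{2} + O T$
$\left(j + \left(6 + L{\left(B{\left(4 \right)},-1 \right)}\right)^{2}\right)^{2} = \left(- \frac{326}{103} + \left(6 + \left(-3 + 4\right) \left(\left(-3 + 4\right) - 1\right)\right)^{2}\right)^{2} = \left(- \frac{326}{103} + \left(6 + 1 \left(1 - 1\right)\right)^{2}\right)^{2} = \left(- \frac{326}{103} + \left(6 + 1 \cdot 0\right)^{2}\right)^{2} = \left(- \frac{326}{103} + \left(6 + 0\right)^{2}\right)^{2} = \left(- \frac{326}{103} + 6^{2}\right)^{2} = \left(- \frac{326}{103} + 36\right)^{2} = \left(\frac{3382}{103}\right)^{2} = \frac{11437924}{10609}$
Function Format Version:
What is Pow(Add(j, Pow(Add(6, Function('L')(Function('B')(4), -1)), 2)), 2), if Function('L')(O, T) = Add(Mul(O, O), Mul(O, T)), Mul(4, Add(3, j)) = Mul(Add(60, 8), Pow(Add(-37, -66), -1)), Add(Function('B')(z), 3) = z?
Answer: Rational(11437924, 10609) ≈ 1078.1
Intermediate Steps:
Function('B')(z) = Add(-3, z)
j = Rational(-326, 103) (j = Add(-3, Mul(Rational(1, 4), Mul(Add(60, 8), Pow(Add(-37, -66), -1)))) = Add(-3, Mul(Rational(1, 4), Mul(68, Pow(-103, -1)))) = Add(-3, Mul(Rational(1, 4), Mul(68, Rational(-1, 103)))) = Add(-3, Mul(Rational(1, 4), Rational(-68, 103))) = Add(-3, Rational(-17, 103)) = Rational(-326, 103) ≈ -3.1650)
Function('L')(O, T) = Add(Pow(O, 2), Mul(O, T))
Pow(Add(j, Pow(Add(6, Function('L')(Function('B')(4), -1)), 2)), 2) = Pow(Add(Rational(-326, 103), Pow(Add(6, Mul(Add(-3, 4), Add(Add(-3, 4), -1))), 2)), 2) = Pow(Add(Rational(-326, 103), Pow(Add(6, Mul(1, Add(1, -1))), 2)), 2) = Pow(Add(Rational(-326, 103), Pow(Add(6, Mul(1, 0)), 2)), 2) = Pow(Add(Rational(-326, 103), Pow(Add(6, 0), 2)), 2) = Pow(Add(Rational(-326, 103), Pow(6, 2)), 2) = Pow(Add(Rational(-326, 103), 36), 2) = Pow(Rational(3382, 103), 2) = Rational(11437924, 10609)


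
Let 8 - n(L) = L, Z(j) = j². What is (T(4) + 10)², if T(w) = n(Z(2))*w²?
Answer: 5476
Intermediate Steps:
n(L) = 8 - L
T(w) = 4*w² (T(w) = (8 - 1*2²)*w² = (8 - 1*4)*w² = (8 - 4)*w² = 4*w²)
(T(4) + 10)² = (4*4² + 10)² = (4*16 + 10)² = (64 + 10)² = 74² = 5476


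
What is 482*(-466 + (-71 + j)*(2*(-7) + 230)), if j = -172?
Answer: -25523828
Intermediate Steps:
482*(-466 + (-71 + j)*(2*(-7) + 230)) = 482*(-466 + (-71 - 172)*(2*(-7) + 230)) = 482*(-466 - 243*(-14 + 230)) = 482*(-466 - 243*216) = 482*(-466 - 52488) = 482*(-52954) = -25523828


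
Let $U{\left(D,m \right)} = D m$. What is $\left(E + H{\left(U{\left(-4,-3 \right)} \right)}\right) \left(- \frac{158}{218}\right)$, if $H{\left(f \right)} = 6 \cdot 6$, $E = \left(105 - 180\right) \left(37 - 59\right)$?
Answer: $- \frac{133194}{109} \approx -1222.0$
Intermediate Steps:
$E = 1650$ ($E = \left(-75\right) \left(-22\right) = 1650$)
$H{\left(f \right)} = 36$
$\left(E + H{\left(U{\left(-4,-3 \right)} \right)}\right) \left(- \frac{158}{218}\right) = \left(1650 + 36\right) \left(- \frac{158}{218}\right) = 1686 \left(\left(-158\right) \frac{1}{218}\right) = 1686 \left(- \frac{79}{109}\right) = - \frac{133194}{109}$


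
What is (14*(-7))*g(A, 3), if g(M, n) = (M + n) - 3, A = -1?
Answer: 98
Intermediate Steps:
g(M, n) = -3 + M + n
(14*(-7))*g(A, 3) = (14*(-7))*(-3 - 1 + 3) = -98*(-1) = 98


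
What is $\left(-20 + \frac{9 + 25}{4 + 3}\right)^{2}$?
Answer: $\frac{11236}{49} \approx 229.31$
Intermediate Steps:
$\left(-20 + \frac{9 + 25}{4 + 3}\right)^{2} = \left(-20 + \frac{34}{7}\right)^{2} = \left(- \frac{106}{7}\right)^{2} = \frac{11236}{49}$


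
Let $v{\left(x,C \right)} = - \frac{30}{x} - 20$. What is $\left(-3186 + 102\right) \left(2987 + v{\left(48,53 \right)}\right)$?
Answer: $- \frac{18296601}{2} \approx -9.1483 \cdot 10^{6}$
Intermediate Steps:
$v{\left(x,C \right)} = -20 - \frac{30}{x}$
$\left(-3186 + 102\right) \left(2987 + v{\left(48,53 \right)}\right) = \left(-3186 + 102\right) \left(2987 - \left(20 + \frac{30}{48}\right)\right) = - 3084 \left(2987 - \frac{165}{8}\right) = \left(-3084\right) \frac{23731}{8} = - \frac{18296601}{2}$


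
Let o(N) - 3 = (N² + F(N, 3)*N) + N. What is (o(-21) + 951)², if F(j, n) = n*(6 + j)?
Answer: 5377761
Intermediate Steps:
o(N) = 3 + N + N² + N*(18 + 3*N) (o(N) = 3 + ((N² + (3*(6 + N))*N) + N) = 3 + ((N² + (18 + 3*N)*N) + N) = 3 + ((N² + N*(18 + 3*N)) + N) = 3 + (N + N² + N*(18 + 3*N)) = 3 + N + N² + N*(18 + 3*N))
(o(-21) + 951)² = ((3 + 4*(-21)² + 19*(-21)) + 951)² = ((3 + 4*441 - 399) + 951)² = ((3 + 1764 - 399) + 951)² = (1368 + 951)² = 2319² = 5377761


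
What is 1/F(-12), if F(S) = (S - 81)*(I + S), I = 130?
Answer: -1/10974 ≈ -9.1124e-5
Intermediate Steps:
F(S) = (-81 + S)*(130 + S) (F(S) = (S - 81)*(130 + S) = (-81 + S)*(130 + S))
1/F(-12) = 1/(-10530 + (-12)² + 49*(-12)) = 1/(-10530 + 144 - 588) = 1/(-10974) = -1/10974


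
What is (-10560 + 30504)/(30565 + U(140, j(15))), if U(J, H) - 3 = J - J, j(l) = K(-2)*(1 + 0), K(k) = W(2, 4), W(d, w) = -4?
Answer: 2493/3821 ≈ 0.65245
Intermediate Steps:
K(k) = -4
j(l) = -4 (j(l) = -4*(1 + 0) = -4*1 = -4)
U(J, H) = 3 (U(J, H) = 3 + (J - J) = 3 + 0 = 3)
(-10560 + 30504)/(30565 + U(140, j(15))) = (-10560 + 30504)/(30565 + 3) = 19944/30568 = 19944*(1/30568) = 2493/3821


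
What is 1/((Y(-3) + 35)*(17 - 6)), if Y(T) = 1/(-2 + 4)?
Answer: 2/781 ≈ 0.0025608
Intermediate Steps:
Y(T) = ½ (Y(T) = 1/2 = ½)
1/((Y(-3) + 35)*(17 - 6)) = 1/((½ + 35)*(17 - 6)) = 1/((71/2)*11) = 1/(781/2) = 2/781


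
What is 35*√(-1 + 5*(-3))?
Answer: 140*I ≈ 140.0*I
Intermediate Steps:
35*√(-1 + 5*(-3)) = 35*√(-1 - 15) = 35*√(-16) = 35*(4*I) = 140*I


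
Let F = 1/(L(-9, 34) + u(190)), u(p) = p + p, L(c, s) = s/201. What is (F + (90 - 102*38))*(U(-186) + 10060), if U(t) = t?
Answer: -1428289913211/38207 ≈ -3.7383e+7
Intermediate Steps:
L(c, s) = s/201 (L(c, s) = s*(1/201) = s/201)
u(p) = 2*p
F = 201/76414 (F = 1/((1/201)*34 + 2*190) = 1/(34/201 + 380) = 1/(76414/201) = 201/76414 ≈ 0.0026304)
(F + (90 - 102*38))*(U(-186) + 10060) = (201/76414 + (90 - 102*38))*(-186 + 10060) = (201/76414 + (90 - 3876))*9874 = (201/76414 - 3786)*9874 = -289303203/76414*9874 = -1428289913211/38207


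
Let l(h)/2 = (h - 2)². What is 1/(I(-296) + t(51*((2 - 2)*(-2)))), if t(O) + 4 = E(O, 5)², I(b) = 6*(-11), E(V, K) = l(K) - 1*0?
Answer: 1/254 ≈ 0.0039370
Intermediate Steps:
l(h) = 2*(-2 + h)² (l(h) = 2*(h - 2)² = 2*(-2 + h)²)
E(V, K) = 2*(-2 + K)² (E(V, K) = 2*(-2 + K)² - 1*0 = 2*(-2 + K)² + 0 = 2*(-2 + K)²)
I(b) = -66
t(O) = 320 (t(O) = -4 + (2*(-2 + 5)²)² = -4 + (2*3²)² = -4 + (2*9)² = -4 + 18² = -4 + 324 = 320)
1/(I(-296) + t(51*((2 - 2)*(-2)))) = 1/(-66 + 320) = 1/254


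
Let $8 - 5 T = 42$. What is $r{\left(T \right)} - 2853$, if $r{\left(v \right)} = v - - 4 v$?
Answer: $-2887$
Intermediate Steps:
$T = - \frac{34}{5}$ ($T = \frac{8}{5} - \frac{42}{5} = - \frac{34}{5} \approx -6.8$)
$r{\left(v \right)} = 5 v$ ($r{\left(v \right)} = v + 4 v = 5 v$)
$r{\left(T \right)} - 2853 = 5 \left(- \frac{34}{5}\right) - 2853 = -34 - 2853 = -2887$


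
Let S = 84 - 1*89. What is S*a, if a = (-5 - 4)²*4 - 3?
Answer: -1605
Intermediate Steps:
S = -5 (S = 84 - 89 = -5)
a = 321 (a = (-9)²*4 - 3 = 81*4 - 3 = 324 - 3 = 321)
S*a = -5*321 = -1605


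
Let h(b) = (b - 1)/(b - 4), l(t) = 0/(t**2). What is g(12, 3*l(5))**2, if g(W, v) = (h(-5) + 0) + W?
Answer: 1444/9 ≈ 160.44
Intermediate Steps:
l(t) = 0 (l(t) = 0/t**2 = 0)
h(b) = (-1 + b)/(-4 + b)
g(W, v) = 2/3 + W (g(W, v) = ((-1 - 5)/(-4 - 5) + 0) + W = (-6/(-9) + 0) + W = (-1/9*(-6) + 0) + W = (2/3 + 0) + W = 2/3 + W)
g(12, 3*l(5))**2 = (2/3 + 12)**2 = (38/3)**2 = 1444/9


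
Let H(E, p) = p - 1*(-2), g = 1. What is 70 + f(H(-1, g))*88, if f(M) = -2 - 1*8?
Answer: -810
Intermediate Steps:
H(E, p) = 2 + p (H(E, p) = p + 2 = 2 + p)
f(M) = -10 (f(M) = -2 - 8 = -10)
70 + f(H(-1, g))*88 = 70 - 10*88 = 70 - 880 = -810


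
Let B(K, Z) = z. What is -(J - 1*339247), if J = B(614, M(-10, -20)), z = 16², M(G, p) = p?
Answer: 338991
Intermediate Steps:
z = 256
B(K, Z) = 256
J = 256
-(J - 1*339247) = -(256 - 1*339247) = -(256 - 339247) = -1*(-338991) = 338991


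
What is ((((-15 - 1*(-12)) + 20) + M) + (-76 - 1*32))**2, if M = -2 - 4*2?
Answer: 10201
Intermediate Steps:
M = -10 (M = -2 - 8 = -10)
((((-15 - 1*(-12)) + 20) + M) + (-76 - 1*32))**2 = ((((-15 - 1*(-12)) + 20) - 10) + (-76 - 1*32))**2 = ((((-15 + 12) + 20) - 10) + (-76 - 32))**2 = (((-3 + 20) - 10) - 108)**2 = ((17 - 10) - 108)**2 = (7 - 108)**2 = (-101)**2 = 10201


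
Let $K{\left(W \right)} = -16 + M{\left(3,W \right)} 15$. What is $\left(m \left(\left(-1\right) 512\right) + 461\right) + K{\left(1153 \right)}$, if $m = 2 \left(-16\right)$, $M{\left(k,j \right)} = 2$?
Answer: $16859$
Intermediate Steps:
$m = -32$
$K{\left(W \right)} = 14$ ($K{\left(W \right)} = -16 + 2 \cdot 15 = -16 + 30 = 14$)
$\left(m \left(\left(-1\right) 512\right) + 461\right) + K{\left(1153 \right)} = \left(- 32 \left(\left(-1\right) 512\right) + 461\right) + 14 = \left(\left(-32\right) \left(-512\right) + 461\right) + 14 = \left(16384 + 461\right) + 14 = 16845 + 14 = 16859$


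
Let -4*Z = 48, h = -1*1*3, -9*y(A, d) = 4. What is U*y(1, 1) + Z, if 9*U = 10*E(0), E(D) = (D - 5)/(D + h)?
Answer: -3116/243 ≈ -12.823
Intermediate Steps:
y(A, d) = -4/9 (y(A, d) = -1/9*4 = -4/9)
h = -3 (h = -1*3 = -3)
E(D) = (-5 + D)/(-3 + D) (E(D) = (D - 5)/(D - 3) = (-5 + D)/(-3 + D))
Z = -12 (Z = -1/4*48 = -12)
U = 50/27 (U = (10*((-5 + 0)/(-3 + 0)))/9 = (10*(-5/(-3)))/9 = (10*(-1/3*(-5)))/9 = (10*(5/3))/9 = (1/9)*(50/3) = 50/27 ≈ 1.8519)
U*y(1, 1) + Z = (50/27)*(-4/9) - 12 = -200/243 - 12 = -3116/243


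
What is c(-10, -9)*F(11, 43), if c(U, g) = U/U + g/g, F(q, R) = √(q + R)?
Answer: 6*√6 ≈ 14.697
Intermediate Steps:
F(q, R) = √(R + q)
c(U, g) = 2 (c(U, g) = 1 + 1 = 2)
c(-10, -9)*F(11, 43) = 2*√(43 + 11) = 2*√54 = 2*(3*√6) = 6*√6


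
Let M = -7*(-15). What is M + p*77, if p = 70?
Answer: 5495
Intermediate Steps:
M = 105
M + p*77 = 105 + 70*77 = 105 + 5390 = 5495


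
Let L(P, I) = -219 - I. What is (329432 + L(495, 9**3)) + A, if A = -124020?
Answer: 204464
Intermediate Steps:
(329432 + L(495, 9**3)) + A = (329432 + (-219 - 1*9**3)) - 124020 = (329432 + (-219 - 1*729)) - 124020 = (329432 + (-219 - 729)) - 124020 = (329432 - 948) - 124020 = 328484 - 124020 = 204464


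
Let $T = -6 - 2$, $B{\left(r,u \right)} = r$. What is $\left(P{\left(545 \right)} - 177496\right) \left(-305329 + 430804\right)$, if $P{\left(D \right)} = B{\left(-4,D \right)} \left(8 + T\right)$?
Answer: $-22271310600$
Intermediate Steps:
$T = -8$ ($T = -6 - 2 = -8$)
$P{\left(D \right)} = 0$ ($P{\left(D \right)} = - 4 \left(8 - 8\right) = \left(-4\right) 0 = 0$)
$\left(P{\left(545 \right)} - 177496\right) \left(-305329 + 430804\right) = \left(0 - 177496\right) \left(-305329 + 430804\right) = \left(-177496\right) 125475 = -22271310600$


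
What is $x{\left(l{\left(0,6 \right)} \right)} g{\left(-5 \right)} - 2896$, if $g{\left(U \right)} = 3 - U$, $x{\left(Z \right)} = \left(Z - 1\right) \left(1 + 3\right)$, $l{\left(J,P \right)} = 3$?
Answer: $-2832$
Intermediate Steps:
$x{\left(Z \right)} = -4 + 4 Z$ ($x{\left(Z \right)} = \left(-1 + Z\right) 4 = -4 + 4 Z$)
$x{\left(l{\left(0,6 \right)} \right)} g{\left(-5 \right)} - 2896 = \left(-4 + 4 \cdot 3\right) \left(3 - -5\right) - 2896 = \left(-4 + 12\right) \left(3 + 5\right) - 2896 = 8 \cdot 8 - 2896 = 64 - 2896 = -2832$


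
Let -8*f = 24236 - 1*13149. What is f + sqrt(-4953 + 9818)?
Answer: -11087/8 + sqrt(4865) ≈ -1316.1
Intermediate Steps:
f = -11087/8 (f = -(24236 - 1*13149)/8 = -(24236 - 13149)/8 = -1/8*11087 = -11087/8 ≈ -1385.9)
f + sqrt(-4953 + 9818) = -11087/8 + sqrt(-4953 + 9818) = -11087/8 + sqrt(4865)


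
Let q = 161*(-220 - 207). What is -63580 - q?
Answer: 5167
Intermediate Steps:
q = -68747 (q = 161*(-427) = -68747)
-63580 - q = -63580 - 1*(-68747) = -63580 + 68747 = 5167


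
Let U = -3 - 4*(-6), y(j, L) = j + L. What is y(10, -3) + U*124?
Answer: 2611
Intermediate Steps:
y(j, L) = L + j
U = 21 (U = -3 + 24 = 21)
y(10, -3) + U*124 = (-3 + 10) + 21*124 = 7 + 2604 = 2611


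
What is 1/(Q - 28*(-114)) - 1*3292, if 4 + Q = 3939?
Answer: -23462083/7127 ≈ -3292.0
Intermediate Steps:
Q = 3935 (Q = -4 + 3939 = 3935)
1/(Q - 28*(-114)) - 1*3292 = 1/(3935 - 28*(-114)) - 1*3292 = 1/(3935 + 3192) - 3292 = 1/7127 - 3292 = -23462083/7127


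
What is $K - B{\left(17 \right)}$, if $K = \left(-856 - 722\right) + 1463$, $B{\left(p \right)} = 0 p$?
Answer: $-115$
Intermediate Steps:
$B{\left(p \right)} = 0$
$K = -115$ ($K = -1578 + 1463 = -115$)
$K - B{\left(17 \right)} = -115 - 0 = -115 + 0 = -115$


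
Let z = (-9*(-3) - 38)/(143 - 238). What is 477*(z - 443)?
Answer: -20069298/95 ≈ -2.1126e+5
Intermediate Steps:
z = 11/95 (z = (27 - 38)/(-95) = -11*(-1/95) = 11/95 ≈ 0.11579)
477*(z - 443) = 477*(11/95 - 443) = 477*(-42074/95) = -20069298/95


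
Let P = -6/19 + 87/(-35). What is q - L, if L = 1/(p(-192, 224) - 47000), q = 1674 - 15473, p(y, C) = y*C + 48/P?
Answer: -771441484171/55905608 ≈ -13799.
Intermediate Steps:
P = -1863/665 (P = -6*1/19 + 87*(-1/35) = -6/19 - 87/35 = -1863/665 ≈ -2.8015)
p(y, C) = -10640/621 + C*y (p(y, C) = y*C + 48/(-1863/665) = C*y + 48*(-665/1863) = C*y - 10640/621 = -10640/621 + C*y)
q = -13799
L = -621/55905608 (L = 1/((-10640/621 + 224*(-192)) - 47000) = 1/((-10640/621 - 43008) - 47000) = 1/(-26718608/621 - 47000) = 1/(-55905608/621) = -621/55905608 ≈ -1.1108e-5)
q - L = -13799 - 1*(-621/55905608) = -13799 + 621/55905608 = -771441484171/55905608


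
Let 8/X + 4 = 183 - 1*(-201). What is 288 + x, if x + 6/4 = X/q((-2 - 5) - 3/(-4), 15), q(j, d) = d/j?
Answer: 16330/57 ≈ 286.49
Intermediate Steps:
X = 2/95 (X = 8/(-4 + (183 - 1*(-201))) = 8/(-4 + (183 + 201)) = 8/(-4 + 384) = 8/380 = 8*(1/380) = 2/95 ≈ 0.021053)
x = -86/57 (x = -3/2 + 2/(95*((15/((-2 - 5) - 3/(-4))))) = -3/2 + 2/(95*((15/(-7 - 3*(-¼))))) = -3/2 + 2/(95*((15/(-7 + ¾)))) = -3/2 + 2/(95*((15/(-25/4)))) = -3/2 + 2/(95*((15*(-4/25)))) = -3/2 + 2/(95*(-12/5)) = -3/2 + (2/95)*(-5/12) = -3/2 - 1/114 = -86/57 ≈ -1.5088)
288 + x = 288 - 86/57 = 16330/57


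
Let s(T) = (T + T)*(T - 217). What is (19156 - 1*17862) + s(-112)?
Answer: 74990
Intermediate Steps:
s(T) = 2*T*(-217 + T) (s(T) = (2*T)*(-217 + T) = 2*T*(-217 + T))
(19156 - 1*17862) + s(-112) = (19156 - 1*17862) + 2*(-112)*(-217 - 112) = (19156 - 17862) + 2*(-112)*(-329) = 1294 + 73696 = 74990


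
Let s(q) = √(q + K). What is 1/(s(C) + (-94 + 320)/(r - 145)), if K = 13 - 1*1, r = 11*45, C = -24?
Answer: 19775/380269 - 61250*I*√3/380269 ≈ 0.052003 - 0.27898*I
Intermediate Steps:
r = 495
K = 12 (K = 13 - 1 = 12)
s(q) = √(12 + q) (s(q) = √(q + 12) = √(12 + q))
1/(s(C) + (-94 + 320)/(r - 145)) = 1/(√(12 - 24) + (-94 + 320)/(495 - 145)) = 1/(√(-12) + 226/350) = 1/(2*I*√3 + 226*(1/350)) = 1/(2*I*√3 + 113/175) = 1/(113/175 + 2*I*√3)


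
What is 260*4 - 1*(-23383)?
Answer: 24423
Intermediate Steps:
260*4 - 1*(-23383) = 1040 + 23383 = 24423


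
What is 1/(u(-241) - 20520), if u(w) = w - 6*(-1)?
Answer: -1/20755 ≈ -4.8181e-5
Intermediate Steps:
u(w) = 6 + w (u(w) = w + 6 = 6 + w)
1/(u(-241) - 20520) = 1/((6 - 241) - 20520) = 1/(-235 - 20520) = 1/(-20755) = -1/20755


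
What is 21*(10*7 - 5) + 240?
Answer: 1605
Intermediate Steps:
21*(10*7 - 5) + 240 = 21*(70 - 5) + 240 = 21*65 + 240 = 1365 + 240 = 1605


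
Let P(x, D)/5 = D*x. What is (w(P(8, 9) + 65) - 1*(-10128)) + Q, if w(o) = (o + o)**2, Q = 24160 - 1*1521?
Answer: 755267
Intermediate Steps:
Q = 22639 (Q = 24160 - 1521 = 22639)
P(x, D) = 5*D*x (P(x, D) = 5*(D*x) = 5*D*x)
w(o) = 4*o**2 (w(o) = (2*o)**2 = 4*o**2)
(w(P(8, 9) + 65) - 1*(-10128)) + Q = (4*(5*9*8 + 65)**2 - 1*(-10128)) + 22639 = (4*(360 + 65)**2 + 10128) + 22639 = (4*425**2 + 10128) + 22639 = (4*180625 + 10128) + 22639 = (722500 + 10128) + 22639 = 732628 + 22639 = 755267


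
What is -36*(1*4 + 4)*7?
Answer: -2016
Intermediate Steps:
-36*(1*4 + 4)*7 = -36*(4 + 4)*7 = -36*8*7 = -288*7 = -2016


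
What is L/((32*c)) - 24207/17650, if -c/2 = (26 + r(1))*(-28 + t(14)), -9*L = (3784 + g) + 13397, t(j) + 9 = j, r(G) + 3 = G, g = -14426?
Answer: -3872644907/2805926400 ≈ -1.3802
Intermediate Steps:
r(G) = -3 + G
t(j) = -9 + j
L = -2755/9 (L = -((3784 - 14426) + 13397)/9 = -(-10642 + 13397)/9 = -1/9*2755 = -2755/9 ≈ -306.11)
c = 1104 (c = -2*(26 + (-3 + 1))*(-28 + (-9 + 14)) = -2*(26 - 2)*(-28 + 5) = -48*(-23) = -2*(-552) = 1104)
L/((32*c)) - 24207/17650 = -2755/(9*(32*1104)) - 24207/17650 = -2755/9/35328 - 24207*1/17650 = -2755/9*1/35328 - 24207/17650 = -2755/317952 - 24207/17650 = -3872644907/2805926400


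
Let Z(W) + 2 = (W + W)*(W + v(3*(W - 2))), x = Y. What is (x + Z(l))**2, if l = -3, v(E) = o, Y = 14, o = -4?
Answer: 2916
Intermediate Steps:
x = 14
v(E) = -4
Z(W) = -2 + 2*W*(-4 + W) (Z(W) = -2 + (W + W)*(W - 4) = -2 + (2*W)*(-4 + W) = -2 + 2*W*(-4 + W))
(x + Z(l))**2 = (14 + (-2 - 8*(-3) + 2*(-3)**2))**2 = (14 + (-2 + 24 + 2*9))**2 = (14 + (-2 + 24 + 18))**2 = (14 + 40)**2 = 54**2 = 2916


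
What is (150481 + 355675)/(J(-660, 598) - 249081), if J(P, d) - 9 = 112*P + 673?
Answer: -506156/322319 ≈ -1.5704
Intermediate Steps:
J(P, d) = 682 + 112*P (J(P, d) = 9 + (112*P + 673) = 9 + (673 + 112*P) = 682 + 112*P)
(150481 + 355675)/(J(-660, 598) - 249081) = (150481 + 355675)/((682 + 112*(-660)) - 249081) = 506156/((682 - 73920) - 249081) = 506156/(-73238 - 249081) = 506156/(-322319) = 506156*(-1/322319) = -506156/322319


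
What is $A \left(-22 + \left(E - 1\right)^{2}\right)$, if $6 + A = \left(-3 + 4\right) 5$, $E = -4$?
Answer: $-3$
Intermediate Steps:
$A = -1$ ($A = -6 + \left(-3 + 4\right) 5 = -6 + 1 \cdot 5 = -6 + 5 = -1$)
$A \left(-22 + \left(E - 1\right)^{2}\right) = - (-22 + \left(-4 - 1\right)^{2}) = - (-22 + \left(-5\right)^{2}) = - (-22 + 25) = \left(-1\right) 3 = -3$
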